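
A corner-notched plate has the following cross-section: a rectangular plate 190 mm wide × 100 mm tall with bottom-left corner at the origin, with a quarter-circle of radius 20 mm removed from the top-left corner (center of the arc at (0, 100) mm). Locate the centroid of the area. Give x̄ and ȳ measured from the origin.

plate: A = 190 × 100 = 19000.00, centroid at (95.00, 50.00).
removed quarter-circle: A = −¼π·20² = -314.16, centroid at (8.49, 91.51).
ΣA = 18685.84 mm², ΣAx̄ = 1802333.33 mm³, ΣAȳ = 921250.74 mm³.
x̄ = 1802333.33/18685.84 = 96.45 mm; ȳ = 921250.74/18685.84 = 49.30 mm.

x̄ = 96.45 mm, ȳ = 49.30 mm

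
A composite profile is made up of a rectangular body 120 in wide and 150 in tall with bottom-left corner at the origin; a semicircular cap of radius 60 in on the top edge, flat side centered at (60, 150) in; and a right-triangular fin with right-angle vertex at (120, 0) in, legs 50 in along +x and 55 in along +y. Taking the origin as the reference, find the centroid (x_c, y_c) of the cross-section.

rectangular body: A = 120 × 150 = 18000.00, centroid at (60.00, 75.00).
semicircular top: A = ½π·60² = 5654.87, centroid at (60.00, 175.46).
triangular fin: A = ½·50·55 = 1375.00, centroid at (136.67, 18.33).
ΣA = 25029.87 in²
ΣAx_c = (18000.00)(60.00) + (5654.87)(60.00) + (1375.00)(136.67) = 1607208.67 in³
ΣAy_c = (18000.00)(75.00) + (5654.87)(175.46) + (1375.00)(18.33) = 2367438.35 in³
x_c = 1607208.67 / 25029.87 = 64.21 in
y_c = 2367438.35 / 25029.87 = 94.58 in

x_c = 64.21 in, y_c = 94.58 in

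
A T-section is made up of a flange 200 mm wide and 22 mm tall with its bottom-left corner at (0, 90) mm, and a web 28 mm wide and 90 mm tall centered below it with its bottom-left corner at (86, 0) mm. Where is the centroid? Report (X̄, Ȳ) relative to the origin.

X̄ = 100.00 mm, Ȳ = 80.61 mm

web: A = 28 × 90 = 2520.00, centroid at (100.00, 45.00).
flange: A = 200 × 22 = 4400.00, centroid at (100.00, 101.00).
ΣA = 6920.00 mm², ΣAX̄ = 692000.00 mm³, ΣAȲ = 557800.00 mm³.
X̄ = 692000.00/6920.00 = 100.00 mm; Ȳ = 557800.00/6920.00 = 80.61 mm.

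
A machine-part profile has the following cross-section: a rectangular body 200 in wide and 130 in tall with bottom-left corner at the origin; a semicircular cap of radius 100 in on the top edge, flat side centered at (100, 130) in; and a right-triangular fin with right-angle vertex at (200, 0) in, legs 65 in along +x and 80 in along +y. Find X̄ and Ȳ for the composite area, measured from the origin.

rectangular body: A = 200 × 130 = 26000.00, centroid at (100.00, 65.00).
semicircular top: A = ½π·100² = 15707.96, centroid at (100.00, 172.44).
triangular fin: A = ½·65·80 = 2600.00, centroid at (221.67, 26.67).
ΣA = 44307.96 in², ΣAX̄ = 4747129.66 in³, ΣAȲ = 4468035.22 in³.
X̄ = 4747129.66/44307.96 = 107.14 in; Ȳ = 4468035.22/44307.96 = 100.84 in.

X̄ = 107.14 in, Ȳ = 100.84 in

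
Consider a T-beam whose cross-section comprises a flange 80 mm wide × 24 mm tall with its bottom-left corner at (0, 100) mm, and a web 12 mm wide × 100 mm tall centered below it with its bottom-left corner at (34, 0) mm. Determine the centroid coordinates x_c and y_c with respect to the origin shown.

x_c = 40.00 mm, y_c = 88.15 mm

Part | A | x̄ᵢ | ȳᵢ | A·x̄ᵢ | A·ȳᵢ
web | 1200.00 | 40.00 | 50.00 | 48000.00 | 60000.00
flange | 1920.00 | 40.00 | 112.00 | 76800.00 | 215040.00
Σ | 3120.00 |  |  | 124800.00 | 275040.00
x_c = 124800.00 / 3120.00 = 40.00 mm
y_c = 275040.00 / 3120.00 = 88.15 mm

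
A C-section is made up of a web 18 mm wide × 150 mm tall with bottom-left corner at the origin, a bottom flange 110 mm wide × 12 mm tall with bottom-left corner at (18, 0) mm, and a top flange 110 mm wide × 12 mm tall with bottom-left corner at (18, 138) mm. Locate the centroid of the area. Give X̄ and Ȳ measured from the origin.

web: A = 18 × 150 = 2700.00, centroid at (9.00, 75.00).
bottom flange: A = 110 × 12 = 1320.00, centroid at (73.00, 6.00).
top flange: A = 110 × 12 = 1320.00, centroid at (73.00, 144.00).
ΣA = 5340.00 mm²
ΣAX̄ = (2700.00)(9.00) + (1320.00)(73.00) + (1320.00)(73.00) = 217020.00 mm³
ΣAȲ = (2700.00)(75.00) + (1320.00)(6.00) + (1320.00)(144.00) = 400500.00 mm³
X̄ = 217020.00 / 5340.00 = 40.64 mm
Ȳ = 400500.00 / 5340.00 = 75.00 mm

X̄ = 40.64 mm, Ȳ = 75.00 mm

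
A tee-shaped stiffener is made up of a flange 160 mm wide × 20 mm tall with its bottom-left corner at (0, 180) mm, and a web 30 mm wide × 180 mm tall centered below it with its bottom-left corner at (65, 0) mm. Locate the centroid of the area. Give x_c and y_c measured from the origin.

x_c = 80.00 mm, y_c = 127.21 mm

web: A = 30 × 180 = 5400.00, centroid at (80.00, 90.00).
flange: A = 160 × 20 = 3200.00, centroid at (80.00, 190.00).
ΣA = 8600.00 mm²
ΣAx_c = (5400.00)(80.00) + (3200.00)(80.00) = 688000.00 mm³
ΣAy_c = (5400.00)(90.00) + (3200.00)(190.00) = 1094000.00 mm³
x_c = 688000.00 / 8600.00 = 80.00 mm
y_c = 1094000.00 / 8600.00 = 127.21 mm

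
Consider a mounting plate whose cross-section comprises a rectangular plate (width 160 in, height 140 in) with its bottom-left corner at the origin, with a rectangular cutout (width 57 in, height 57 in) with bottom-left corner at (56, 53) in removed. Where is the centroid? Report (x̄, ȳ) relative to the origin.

plate: A = 160 × 140 = 22400.00, centroid at (80.00, 70.00).
hole: A = −(57 × 57) = -3249.00, centroid at (84.50, 81.50).
ΣA = 19151.00 in²
ΣAx̄ = (22400.00)(80.00) + (-3249.00)(84.50) = 1517459.50 in³
ΣAȳ = (22400.00)(70.00) + (-3249.00)(81.50) = 1303206.50 in³
x̄ = 1517459.50 / 19151.00 = 79.24 in
ȳ = 1303206.50 / 19151.00 = 68.05 in

x̄ = 79.24 in, ȳ = 68.05 in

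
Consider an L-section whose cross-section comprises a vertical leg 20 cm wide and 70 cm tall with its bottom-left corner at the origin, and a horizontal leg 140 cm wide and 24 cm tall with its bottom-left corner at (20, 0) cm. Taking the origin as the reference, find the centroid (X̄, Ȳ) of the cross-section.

vertical leg: A = 20 × 70 = 1400.00, centroid at (10.00, 35.00).
horizontal leg: A = 140 × 24 = 3360.00, centroid at (90.00, 12.00).
ΣA = 4760.00 cm², ΣAX̄ = 316400.00 cm³, ΣAȲ = 89320.00 cm³.
X̄ = 316400.00/4760.00 = 66.47 cm; Ȳ = 89320.00/4760.00 = 18.76 cm.

X̄ = 66.47 cm, Ȳ = 18.76 cm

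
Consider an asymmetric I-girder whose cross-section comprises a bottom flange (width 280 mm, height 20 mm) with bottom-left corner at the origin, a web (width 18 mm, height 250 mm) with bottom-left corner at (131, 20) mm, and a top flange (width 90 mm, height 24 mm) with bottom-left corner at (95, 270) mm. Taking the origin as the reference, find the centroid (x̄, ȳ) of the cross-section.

x̄ = 140.00 mm, ȳ = 107.47 mm

Part | A | x̄ᵢ | ȳᵢ | A·x̄ᵢ | A·ȳᵢ
bottom flange | 5600.00 | 140.00 | 10.00 | 784000.00 | 56000.00
web | 4500.00 | 140.00 | 145.00 | 630000.00 | 652500.00
top flange | 2160.00 | 140.00 | 282.00 | 302400.00 | 609120.00
Σ | 12260.00 |  |  | 1716400.00 | 1317620.00
x̄ = 1716400.00 / 12260.00 = 140.00 mm
ȳ = 1317620.00 / 12260.00 = 107.47 mm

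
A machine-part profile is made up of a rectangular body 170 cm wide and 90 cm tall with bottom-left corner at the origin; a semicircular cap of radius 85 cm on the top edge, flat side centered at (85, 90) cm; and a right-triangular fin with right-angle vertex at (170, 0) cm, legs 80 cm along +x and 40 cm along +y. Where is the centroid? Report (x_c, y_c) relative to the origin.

rectangular body: A = 170 × 90 = 15300.00, centroid at (85.00, 45.00).
semicircular top: A = ½π·85² = 11349.00, centroid at (85.00, 126.08).
triangular fin: A = ½·80·40 = 1600.00, centroid at (196.67, 13.33).
ΣA = 28249.00 cm², ΣAx_c = 2579831.96 cm³, ΣAy_c = 2140660.31 cm³.
x_c = 2579831.96/28249.00 = 91.32 cm; y_c = 2140660.31/28249.00 = 75.78 cm.

x_c = 91.32 cm, y_c = 75.78 cm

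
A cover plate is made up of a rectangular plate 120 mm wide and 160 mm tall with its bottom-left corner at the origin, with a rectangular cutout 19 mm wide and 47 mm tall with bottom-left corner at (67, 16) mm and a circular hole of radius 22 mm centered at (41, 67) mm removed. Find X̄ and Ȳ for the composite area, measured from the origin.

plate: A = 120 × 160 = 19200.00, centroid at (60.00, 80.00).
hole 1: A = −(19 × 47) = -893.00, centroid at (76.50, 39.50).
hole 2: A = −π·22² = -1520.53, centroid at (41.00, 67.00).
ΣA = 16786.47 mm², ΣAX̄ = 1021343.74 mm³, ΣAȲ = 1398850.93 mm³.
X̄ = 1021343.74/16786.47 = 60.84 mm; Ȳ = 1398850.93/16786.47 = 83.33 mm.

X̄ = 60.84 mm, Ȳ = 83.33 mm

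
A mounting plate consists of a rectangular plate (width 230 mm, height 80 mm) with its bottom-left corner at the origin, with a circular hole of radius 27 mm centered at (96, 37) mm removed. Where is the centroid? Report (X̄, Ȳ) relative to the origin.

plate: A = 230 × 80 = 18400.00, centroid at (115.00, 40.00).
hole: A = −π·27² = -2290.22, centroid at (96.00, 37.00).
ΣA = 16109.78 mm²
ΣAX̄ = (18400.00)(115.00) + (-2290.22)(96.00) = 1896138.78 mm³
ΣAȲ = (18400.00)(40.00) + (-2290.22)(37.00) = 651261.82 mm³
X̄ = 1896138.78 / 16109.78 = 117.70 mm
Ȳ = 651261.82 / 16109.78 = 40.43 mm

X̄ = 117.70 mm, Ȳ = 40.43 mm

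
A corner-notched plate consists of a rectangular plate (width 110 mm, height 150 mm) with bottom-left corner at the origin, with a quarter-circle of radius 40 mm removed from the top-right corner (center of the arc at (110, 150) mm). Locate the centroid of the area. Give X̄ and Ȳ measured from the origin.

plate: A = 110 × 150 = 16500.00, centroid at (55.00, 75.00).
removed quarter-circle: A = −¼π·40² = -1256.64, centroid at (93.02, 133.02).
ΣA = 15243.36 mm², ΣAX̄ = 790603.26 mm³, ΣAȲ = 1070337.77 mm³.
X̄ = 790603.26/15243.36 = 51.87 mm; Ȳ = 1070337.77/15243.36 = 70.22 mm.

X̄ = 51.87 mm, Ȳ = 70.22 mm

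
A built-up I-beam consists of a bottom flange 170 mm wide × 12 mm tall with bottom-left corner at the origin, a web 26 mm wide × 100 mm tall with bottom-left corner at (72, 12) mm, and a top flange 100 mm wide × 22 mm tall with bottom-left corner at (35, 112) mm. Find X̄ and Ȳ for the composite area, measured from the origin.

X̄ = 85.00 mm, Ȳ = 64.92 mm

bottom flange: A = 170 × 12 = 2040.00, centroid at (85.00, 6.00).
web: A = 26 × 100 = 2600.00, centroid at (85.00, 62.00).
top flange: A = 100 × 22 = 2200.00, centroid at (85.00, 123.00).
ΣA = 6840.00 mm², ΣAX̄ = 581400.00 mm³, ΣAȲ = 444040.00 mm³.
X̄ = 581400.00/6840.00 = 85.00 mm; Ȳ = 444040.00/6840.00 = 64.92 mm.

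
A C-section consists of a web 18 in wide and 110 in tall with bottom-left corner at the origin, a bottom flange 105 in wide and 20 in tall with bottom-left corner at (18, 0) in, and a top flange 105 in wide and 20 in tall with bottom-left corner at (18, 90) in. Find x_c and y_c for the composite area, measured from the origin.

web: A = 18 × 110 = 1980.00, centroid at (9.00, 55.00).
bottom flange: A = 105 × 20 = 2100.00, centroid at (70.50, 10.00).
top flange: A = 105 × 20 = 2100.00, centroid at (70.50, 100.00).
ΣA = 6180.00 in², ΣAx_c = 313920.00 in³, ΣAy_c = 339900.00 in³.
x_c = 313920.00/6180.00 = 50.80 in; y_c = 339900.00/6180.00 = 55.00 in.

x_c = 50.80 in, y_c = 55.00 in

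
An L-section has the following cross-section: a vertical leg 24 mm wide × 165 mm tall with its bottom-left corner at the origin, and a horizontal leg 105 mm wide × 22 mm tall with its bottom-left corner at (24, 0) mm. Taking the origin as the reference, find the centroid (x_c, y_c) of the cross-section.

x_c = 35.76 mm, y_c = 56.16 mm

vertical leg: A = 24 × 165 = 3960.00, centroid at (12.00, 82.50).
horizontal leg: A = 105 × 22 = 2310.00, centroid at (76.50, 11.00).
ΣA = 6270.00 mm²
ΣAx_c = (3960.00)(12.00) + (2310.00)(76.50) = 224235.00 mm³
ΣAy_c = (3960.00)(82.50) + (2310.00)(11.00) = 352110.00 mm³
x_c = 224235.00 / 6270.00 = 35.76 mm
y_c = 352110.00 / 6270.00 = 56.16 mm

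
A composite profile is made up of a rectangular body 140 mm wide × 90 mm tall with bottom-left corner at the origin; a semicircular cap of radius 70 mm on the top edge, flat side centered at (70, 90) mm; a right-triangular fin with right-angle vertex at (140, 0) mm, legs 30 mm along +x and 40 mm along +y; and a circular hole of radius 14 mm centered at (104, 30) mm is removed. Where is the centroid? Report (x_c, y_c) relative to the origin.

rectangular body: A = 140 × 90 = 12600.00, centroid at (70.00, 45.00).
semicircular top: A = ½π·70² = 7696.90, centroid at (70.00, 119.71).
triangular fin: A = ½·30·40 = 600.00, centroid at (150.00, 13.33).
hole: A = −π·14² = -615.75, centroid at (104.00, 30.00).
ΣA = 20281.15 mm², ΣAx_c = 1446744.92 mm³, ΣAy_c = 1477915.28 mm³.
x_c = 1446744.92/20281.15 = 71.33 mm; y_c = 1477915.28/20281.15 = 72.87 mm.

x_c = 71.33 mm, y_c = 72.87 mm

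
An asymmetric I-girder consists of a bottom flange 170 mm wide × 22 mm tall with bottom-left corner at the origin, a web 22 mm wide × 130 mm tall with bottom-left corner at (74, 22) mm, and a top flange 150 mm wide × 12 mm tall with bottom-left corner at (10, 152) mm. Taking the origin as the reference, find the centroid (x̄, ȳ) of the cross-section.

x̄ = 85.00 mm, ȳ = 68.38 mm

bottom flange: A = 170 × 22 = 3740.00, centroid at (85.00, 11.00).
web: A = 22 × 130 = 2860.00, centroid at (85.00, 87.00).
top flange: A = 150 × 12 = 1800.00, centroid at (85.00, 158.00).
ΣA = 8400.00 mm²
ΣAx̄ = (3740.00)(85.00) + (2860.00)(85.00) + (1800.00)(85.00) = 714000.00 mm³
ΣAȳ = (3740.00)(11.00) + (2860.00)(87.00) + (1800.00)(158.00) = 574360.00 mm³
x̄ = 714000.00 / 8400.00 = 85.00 mm
ȳ = 574360.00 / 8400.00 = 68.38 mm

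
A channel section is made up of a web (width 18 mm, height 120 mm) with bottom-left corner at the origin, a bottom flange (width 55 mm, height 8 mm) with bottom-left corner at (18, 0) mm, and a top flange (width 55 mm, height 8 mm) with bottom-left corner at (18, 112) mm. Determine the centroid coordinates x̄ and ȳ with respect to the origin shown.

web: A = 18 × 120 = 2160.00, centroid at (9.00, 60.00).
bottom flange: A = 55 × 8 = 440.00, centroid at (45.50, 4.00).
top flange: A = 55 × 8 = 440.00, centroid at (45.50, 116.00).
ΣA = 3040.00 mm², ΣAx̄ = 59480.00 mm³, ΣAȳ = 182400.00 mm³.
x̄ = 59480.00/3040.00 = 19.57 mm; ȳ = 182400.00/3040.00 = 60.00 mm.

x̄ = 19.57 mm, ȳ = 60.00 mm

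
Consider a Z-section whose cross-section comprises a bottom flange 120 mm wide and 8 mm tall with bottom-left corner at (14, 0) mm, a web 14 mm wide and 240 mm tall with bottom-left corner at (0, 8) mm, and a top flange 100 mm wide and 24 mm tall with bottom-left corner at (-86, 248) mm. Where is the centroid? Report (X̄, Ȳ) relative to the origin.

X̄ = 1.21 mm, Ȳ = 157.43 mm

bottom flange: A = 120 × 8 = 960.00, centroid at (74.00, 4.00).
web: A = 14 × 240 = 3360.00, centroid at (7.00, 128.00).
top flange: A = 100 × 24 = 2400.00, centroid at (-36.00, 260.00).
ΣA = 6720.00 mm², ΣAX̄ = 8160.00 mm³, ΣAȲ = 1057920.00 mm³.
X̄ = 8160.00/6720.00 = 1.21 mm; Ȳ = 1057920.00/6720.00 = 157.43 mm.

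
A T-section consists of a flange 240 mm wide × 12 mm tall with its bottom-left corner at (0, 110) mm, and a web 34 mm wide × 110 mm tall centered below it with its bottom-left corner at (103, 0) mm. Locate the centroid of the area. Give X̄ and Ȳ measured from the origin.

web: A = 34 × 110 = 3740.00, centroid at (120.00, 55.00).
flange: A = 240 × 12 = 2880.00, centroid at (120.00, 116.00).
ΣA = 6620.00 mm²
ΣAX̄ = (3740.00)(120.00) + (2880.00)(120.00) = 794400.00 mm³
ΣAȲ = (3740.00)(55.00) + (2880.00)(116.00) = 539780.00 mm³
X̄ = 794400.00 / 6620.00 = 120.00 mm
Ȳ = 539780.00 / 6620.00 = 81.54 mm

X̄ = 120.00 mm, Ȳ = 81.54 mm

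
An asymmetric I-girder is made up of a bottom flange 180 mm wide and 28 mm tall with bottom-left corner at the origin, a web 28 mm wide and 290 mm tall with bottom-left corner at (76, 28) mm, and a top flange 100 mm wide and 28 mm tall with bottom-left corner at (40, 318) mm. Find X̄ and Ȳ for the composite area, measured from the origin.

bottom flange: A = 180 × 28 = 5040.00, centroid at (90.00, 14.00).
web: A = 28 × 290 = 8120.00, centroid at (90.00, 173.00).
top flange: A = 100 × 28 = 2800.00, centroid at (90.00, 332.00).
ΣA = 15960.00 mm², ΣAX̄ = 1436400.00 mm³, ΣAȲ = 2404920.00 mm³.
X̄ = 1436400.00/15960.00 = 90.00 mm; Ȳ = 2404920.00/15960.00 = 150.68 mm.

X̄ = 90.00 mm, Ȳ = 150.68 mm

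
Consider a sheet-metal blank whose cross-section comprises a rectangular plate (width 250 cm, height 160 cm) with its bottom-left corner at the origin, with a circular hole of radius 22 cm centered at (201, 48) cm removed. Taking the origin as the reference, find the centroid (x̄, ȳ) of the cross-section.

x̄ = 122.00 cm, ȳ = 81.26 cm

plate: A = 250 × 160 = 40000.00, centroid at (125.00, 80.00).
hole: A = −π·22² = -1520.53, centroid at (201.00, 48.00).
ΣA = 38479.47 cm²
ΣAx̄ = (40000.00)(125.00) + (-1520.53)(201.00) = 4694373.30 cm³
ΣAȳ = (40000.00)(80.00) + (-1520.53)(48.00) = 3127014.52 cm³
x̄ = 4694373.30 / 38479.47 = 122.00 cm
ȳ = 3127014.52 / 38479.47 = 81.26 cm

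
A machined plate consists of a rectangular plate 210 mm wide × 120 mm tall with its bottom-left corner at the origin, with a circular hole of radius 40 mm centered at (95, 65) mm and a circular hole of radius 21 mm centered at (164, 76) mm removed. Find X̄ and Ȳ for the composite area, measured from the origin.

plate: A = 210 × 120 = 25200.00, centroid at (105.00, 60.00).
hole 1: A = −π·40² = -5026.55, centroid at (95.00, 65.00).
hole 2: A = −π·21² = -1385.44, centroid at (164.00, 76.00).
ΣA = 18788.01 mm²
ΣAX̄ = (25200.00)(105.00) + (-5026.55)(95.00) + (-1385.44)(164.00) = 1941265.37 mm³
ΣAȲ = (25200.00)(60.00) + (-5026.55)(65.00) + (-1385.44)(76.00) = 1079980.74 mm³
X̄ = 1941265.37 / 18788.01 = 103.32 mm
Ȳ = 1079980.74 / 18788.01 = 57.48 mm

X̄ = 103.32 mm, Ȳ = 57.48 mm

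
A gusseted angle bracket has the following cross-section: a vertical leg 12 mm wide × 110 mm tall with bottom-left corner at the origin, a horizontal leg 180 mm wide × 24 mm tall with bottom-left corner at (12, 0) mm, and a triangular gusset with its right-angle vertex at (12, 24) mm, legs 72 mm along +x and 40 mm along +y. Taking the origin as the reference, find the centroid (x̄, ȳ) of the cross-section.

vertical leg: A = 12 × 110 = 1320.00, centroid at (6.00, 55.00).
horizontal leg: A = 180 × 24 = 4320.00, centroid at (102.00, 12.00).
gusset: A = ½·72·40 = 1440.00, centroid at (36.00, 37.33).
ΣA = 7080.00 mm², ΣAx̄ = 500400.00 mm³, ΣAȳ = 178200.00 mm³.
x̄ = 500400.00/7080.00 = 70.68 mm; ȳ = 178200.00/7080.00 = 25.17 mm.

x̄ = 70.68 mm, ȳ = 25.17 mm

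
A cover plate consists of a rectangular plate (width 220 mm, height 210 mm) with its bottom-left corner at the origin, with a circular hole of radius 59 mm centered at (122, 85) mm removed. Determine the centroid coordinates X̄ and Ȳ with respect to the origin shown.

plate: A = 220 × 210 = 46200.00, centroid at (110.00, 105.00).
hole: A = −π·59² = -10935.88, centroid at (122.00, 85.00).
ΣA = 35264.12 mm²
ΣAX̄ = (46200.00)(110.00) + (-10935.88)(122.00) = 3747822.15 mm³
ΣAȲ = (46200.00)(105.00) + (-10935.88)(85.00) = 3921449.86 mm³
X̄ = 3747822.15 / 35264.12 = 106.28 mm
Ȳ = 3921449.86 / 35264.12 = 111.20 mm

X̄ = 106.28 mm, Ȳ = 111.20 mm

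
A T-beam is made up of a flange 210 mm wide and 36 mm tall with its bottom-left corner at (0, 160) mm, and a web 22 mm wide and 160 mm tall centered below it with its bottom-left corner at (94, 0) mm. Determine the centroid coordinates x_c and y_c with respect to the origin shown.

web: A = 22 × 160 = 3520.00, centroid at (105.00, 80.00).
flange: A = 210 × 36 = 7560.00, centroid at (105.00, 178.00).
ΣA = 11080.00 mm²
ΣAx_c = (3520.00)(105.00) + (7560.00)(105.00) = 1163400.00 mm³
ΣAy_c = (3520.00)(80.00) + (7560.00)(178.00) = 1627280.00 mm³
x_c = 1163400.00 / 11080.00 = 105.00 mm
y_c = 1627280.00 / 11080.00 = 146.87 mm

x_c = 105.00 mm, y_c = 146.87 mm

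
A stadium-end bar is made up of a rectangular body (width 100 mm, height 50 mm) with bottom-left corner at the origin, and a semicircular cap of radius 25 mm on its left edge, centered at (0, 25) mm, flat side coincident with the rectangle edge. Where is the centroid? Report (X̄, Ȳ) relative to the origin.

X̄ = 40.05 mm, Ȳ = 25.00 mm

Part | A | x̄ᵢ | ȳᵢ | A·x̄ᵢ | A·ȳᵢ
rectangular body | 5000.00 | 50.00 | 25.00 | 250000.00 | 125000.00
semicircular end | 981.75 | -10.61 | 25.00 | -10416.67 | 24543.69
Σ | 5981.75 |  |  | 239583.33 | 149543.69
X̄ = 239583.33 / 5981.75 = 40.05 mm
Ȳ = 149543.69 / 5981.75 = 25.00 mm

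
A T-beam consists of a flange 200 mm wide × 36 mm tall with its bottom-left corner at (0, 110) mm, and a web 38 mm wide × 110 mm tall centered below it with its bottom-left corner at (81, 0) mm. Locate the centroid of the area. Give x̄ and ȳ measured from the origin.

x̄ = 100.00 mm, ȳ = 101.19 mm

Part | A | x̄ᵢ | ȳᵢ | A·x̄ᵢ | A·ȳᵢ
web | 4180.00 | 100.00 | 55.00 | 418000.00 | 229900.00
flange | 7200.00 | 100.00 | 128.00 | 720000.00 | 921600.00
Σ | 11380.00 |  |  | 1138000.00 | 1151500.00
x̄ = 1138000.00 / 11380.00 = 100.00 mm
ȳ = 1151500.00 / 11380.00 = 101.19 mm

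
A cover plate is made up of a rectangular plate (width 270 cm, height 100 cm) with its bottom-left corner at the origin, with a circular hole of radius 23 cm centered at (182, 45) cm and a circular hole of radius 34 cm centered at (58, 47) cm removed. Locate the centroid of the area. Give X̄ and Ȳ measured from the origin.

plate: A = 270 × 100 = 27000.00, centroid at (135.00, 50.00).
hole 1: A = −π·23² = -1661.90, centroid at (182.00, 45.00).
hole 2: A = −π·34² = -3631.68, centroid at (58.00, 47.00).
ΣA = 21706.42 cm², ΣAX̄ = 3131896.24 cm³, ΣAȲ = 1104525.37 cm³.
X̄ = 3131896.24/21706.42 = 144.28 cm; Ȳ = 1104525.37/21706.42 = 50.88 cm.

X̄ = 144.28 cm, Ȳ = 50.88 cm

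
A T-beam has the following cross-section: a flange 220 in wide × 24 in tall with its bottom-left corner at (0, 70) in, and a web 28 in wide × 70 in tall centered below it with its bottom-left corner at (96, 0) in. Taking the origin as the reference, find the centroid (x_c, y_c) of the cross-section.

x_c = 110.00 in, y_c = 69.28 in

web: A = 28 × 70 = 1960.00, centroid at (110.00, 35.00).
flange: A = 220 × 24 = 5280.00, centroid at (110.00, 82.00).
ΣA = 7240.00 in²
ΣAx_c = (1960.00)(110.00) + (5280.00)(110.00) = 796400.00 in³
ΣAy_c = (1960.00)(35.00) + (5280.00)(82.00) = 501560.00 in³
x_c = 796400.00 / 7240.00 = 110.00 in
y_c = 501560.00 / 7240.00 = 69.28 in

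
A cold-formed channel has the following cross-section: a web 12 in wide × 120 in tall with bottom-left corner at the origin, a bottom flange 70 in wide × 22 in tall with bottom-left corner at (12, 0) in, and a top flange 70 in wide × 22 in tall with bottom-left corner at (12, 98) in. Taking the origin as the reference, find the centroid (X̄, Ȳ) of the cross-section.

X̄ = 33.94 in, Ȳ = 60.00 in

web: A = 12 × 120 = 1440.00, centroid at (6.00, 60.00).
bottom flange: A = 70 × 22 = 1540.00, centroid at (47.00, 11.00).
top flange: A = 70 × 22 = 1540.00, centroid at (47.00, 109.00).
ΣA = 4520.00 in²
ΣAX̄ = (1440.00)(6.00) + (1540.00)(47.00) + (1540.00)(47.00) = 153400.00 in³
ΣAȲ = (1440.00)(60.00) + (1540.00)(11.00) + (1540.00)(109.00) = 271200.00 in³
X̄ = 153400.00 / 4520.00 = 33.94 in
Ȳ = 271200.00 / 4520.00 = 60.00 in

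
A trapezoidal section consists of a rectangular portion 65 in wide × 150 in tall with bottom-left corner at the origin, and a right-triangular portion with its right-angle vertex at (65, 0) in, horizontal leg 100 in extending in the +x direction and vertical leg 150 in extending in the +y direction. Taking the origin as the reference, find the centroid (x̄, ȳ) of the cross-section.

x̄ = 61.12 in, ȳ = 64.13 in

rectangular portion: A = 65 × 150 = 9750.00, centroid at (32.50, 75.00).
triangular portion: A = ½·100·150 = 7500.00, centroid at (98.33, 50.00).
ΣA = 17250.00 in²
ΣAx̄ = (9750.00)(32.50) + (7500.00)(98.33) = 1054375.00 in³
ΣAȳ = (9750.00)(75.00) + (7500.00)(50.00) = 1106250.00 in³
x̄ = 1054375.00 / 17250.00 = 61.12 in
ȳ = 1106250.00 / 17250.00 = 64.13 in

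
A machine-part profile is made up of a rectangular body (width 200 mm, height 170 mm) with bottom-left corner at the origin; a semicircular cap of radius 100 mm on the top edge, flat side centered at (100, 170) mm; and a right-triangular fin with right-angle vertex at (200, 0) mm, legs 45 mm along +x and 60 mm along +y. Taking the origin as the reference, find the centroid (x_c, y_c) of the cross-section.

x_c = 103.04 mm, y_c = 122.49 mm

rectangular body: A = 200 × 170 = 34000.00, centroid at (100.00, 85.00).
semicircular top: A = ½π·100² = 15707.96, centroid at (100.00, 212.44).
triangular fin: A = ½·45·60 = 1350.00, centroid at (215.00, 20.00).
ΣA = 51057.96 mm², ΣAx_c = 5261046.33 mm³, ΣAy_c = 6254020.42 mm³.
x_c = 5261046.33/51057.96 = 103.04 mm; y_c = 6254020.42/51057.96 = 122.49 mm.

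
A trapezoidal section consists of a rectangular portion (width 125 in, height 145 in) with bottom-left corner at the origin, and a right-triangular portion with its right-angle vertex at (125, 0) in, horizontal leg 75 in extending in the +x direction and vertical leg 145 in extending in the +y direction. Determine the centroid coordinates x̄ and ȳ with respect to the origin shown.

rectangular portion: A = 125 × 145 = 18125.00, centroid at (62.50, 72.50).
triangular portion: A = ½·75·145 = 5437.50, centroid at (150.00, 48.33).
ΣA = 23562.50 in²
ΣAx̄ = (18125.00)(62.50) + (5437.50)(150.00) = 1948437.50 in³
ΣAȳ = (18125.00)(72.50) + (5437.50)(48.33) = 1576875.00 in³
x̄ = 1948437.50 / 23562.50 = 82.69 in
ȳ = 1576875.00 / 23562.50 = 66.92 in

x̄ = 82.69 in, ȳ = 66.92 in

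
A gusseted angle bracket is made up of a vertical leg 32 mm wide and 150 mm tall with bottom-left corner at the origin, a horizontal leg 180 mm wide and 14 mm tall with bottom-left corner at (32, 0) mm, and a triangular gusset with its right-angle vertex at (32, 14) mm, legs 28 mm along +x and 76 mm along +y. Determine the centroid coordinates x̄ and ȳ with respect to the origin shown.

x̄ = 51.08 mm, ȳ = 50.03 mm

vertical leg: A = 32 × 150 = 4800.00, centroid at (16.00, 75.00).
horizontal leg: A = 180 × 14 = 2520.00, centroid at (122.00, 7.00).
gusset: A = ½·28·76 = 1064.00, centroid at (41.33, 39.33).
ΣA = 8384.00 mm², ΣAx̄ = 428218.67 mm³, ΣAȳ = 419490.67 mm³.
x̄ = 428218.67/8384.00 = 51.08 mm; ȳ = 419490.67/8384.00 = 50.03 mm.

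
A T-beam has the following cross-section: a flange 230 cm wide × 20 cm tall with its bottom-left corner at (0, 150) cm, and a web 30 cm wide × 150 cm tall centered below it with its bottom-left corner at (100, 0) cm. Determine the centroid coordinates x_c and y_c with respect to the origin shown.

x_c = 115.00 cm, y_c = 117.97 cm

Part | A | x̄ᵢ | ȳᵢ | A·x̄ᵢ | A·ȳᵢ
web | 4500.00 | 115.00 | 75.00 | 517500.00 | 337500.00
flange | 4600.00 | 115.00 | 160.00 | 529000.00 | 736000.00
Σ | 9100.00 |  |  | 1046500.00 | 1073500.00
x_c = 1046500.00 / 9100.00 = 115.00 cm
y_c = 1073500.00 / 9100.00 = 117.97 cm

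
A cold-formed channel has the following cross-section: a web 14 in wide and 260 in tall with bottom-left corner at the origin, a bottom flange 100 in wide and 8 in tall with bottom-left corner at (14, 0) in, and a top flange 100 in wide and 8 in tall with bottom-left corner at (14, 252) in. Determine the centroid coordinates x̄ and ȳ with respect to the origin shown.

web: A = 14 × 260 = 3640.00, centroid at (7.00, 130.00).
bottom flange: A = 100 × 8 = 800.00, centroid at (64.00, 4.00).
top flange: A = 100 × 8 = 800.00, centroid at (64.00, 256.00).
ΣA = 5240.00 in²
ΣAx̄ = (3640.00)(7.00) + (800.00)(64.00) + (800.00)(64.00) = 127880.00 in³
ΣAȳ = (3640.00)(130.00) + (800.00)(4.00) + (800.00)(256.00) = 681200.00 in³
x̄ = 127880.00 / 5240.00 = 24.40 in
ȳ = 681200.00 / 5240.00 = 130.00 in

x̄ = 24.40 in, ȳ = 130.00 in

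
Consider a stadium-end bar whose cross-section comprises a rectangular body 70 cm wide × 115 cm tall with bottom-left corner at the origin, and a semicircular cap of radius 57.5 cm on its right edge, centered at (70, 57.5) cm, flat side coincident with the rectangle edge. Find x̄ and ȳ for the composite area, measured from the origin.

rectangular body: A = 70 × 115 = 8050.00, centroid at (35.00, 57.50).
semicircular end: A = ½π·57.5² = 5193.45, centroid at (94.40, 57.50).
ΣA = 13243.45 cm², ΣAx̄ = 772030.76 cm³, ΣAȳ = 761498.11 cm³.
x̄ = 772030.76/13243.45 = 58.30 cm; ȳ = 761498.11/13243.45 = 57.50 cm.

x̄ = 58.30 cm, ȳ = 57.50 cm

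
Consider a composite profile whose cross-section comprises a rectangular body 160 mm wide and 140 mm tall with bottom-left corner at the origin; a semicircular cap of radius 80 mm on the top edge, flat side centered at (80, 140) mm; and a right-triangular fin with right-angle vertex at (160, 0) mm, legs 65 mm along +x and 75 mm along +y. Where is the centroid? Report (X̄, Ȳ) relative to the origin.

X̄ = 87.10 mm, Ȳ = 96.81 mm

Part | A | x̄ᵢ | ȳᵢ | A·x̄ᵢ | A·ȳᵢ
rectangular body | 22400.00 | 80.00 | 70.00 | 1792000.00 | 1568000.00
semicircular top | 10053.10 | 80.00 | 173.95 | 804247.72 | 1748766.84
triangular fin | 2437.50 | 181.67 | 25.00 | 442812.50 | 60937.50
Σ | 34890.60 |  |  | 3039060.22 | 3377704.34
X̄ = 3039060.22 / 34890.60 = 87.10 mm
Ȳ = 3377704.34 / 34890.60 = 96.81 mm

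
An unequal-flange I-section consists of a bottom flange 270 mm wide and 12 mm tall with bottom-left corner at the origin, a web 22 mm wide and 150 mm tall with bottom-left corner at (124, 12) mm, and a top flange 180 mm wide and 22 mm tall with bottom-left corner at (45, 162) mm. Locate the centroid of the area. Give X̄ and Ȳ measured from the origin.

bottom flange: A = 270 × 12 = 3240.00, centroid at (135.00, 6.00).
web: A = 22 × 150 = 3300.00, centroid at (135.00, 87.00).
top flange: A = 180 × 22 = 3960.00, centroid at (135.00, 173.00).
ΣA = 10500.00 mm², ΣAX̄ = 1417500.00 mm³, ΣAȲ = 991620.00 mm³.
X̄ = 1417500.00/10500.00 = 135.00 mm; Ȳ = 991620.00/10500.00 = 94.44 mm.

X̄ = 135.00 mm, Ȳ = 94.44 mm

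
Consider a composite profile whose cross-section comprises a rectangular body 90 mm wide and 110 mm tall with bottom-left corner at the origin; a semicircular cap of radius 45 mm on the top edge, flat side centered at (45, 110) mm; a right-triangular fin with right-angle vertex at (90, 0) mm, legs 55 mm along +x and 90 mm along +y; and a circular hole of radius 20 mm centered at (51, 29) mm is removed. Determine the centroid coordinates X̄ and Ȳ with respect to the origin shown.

X̄ = 55.43 mm, Ȳ = 69.44 mm

rectangular body: A = 90 × 110 = 9900.00, centroid at (45.00, 55.00).
semicircular top: A = ½π·45² = 3180.86, centroid at (45.00, 129.10).
triangular fin: A = ½·55·90 = 2475.00, centroid at (108.33, 30.00).
hole: A = −π·20² = -1256.64, centroid at (51.00, 29.00).
ΣA = 14299.23 mm²
ΣAX̄ = (9900.00)(45.00) + (3180.86)(45.00) + (2475.00)(108.33) + (-1256.64)(51.00) = 792675.33 mm³
ΣAȲ = (9900.00)(55.00) + (3180.86)(129.10) + (2475.00)(30.00) + (-1256.64)(29.00) = 992952.41 mm³
X̄ = 792675.33 / 14299.23 = 55.43 mm
Ȳ = 992952.41 / 14299.23 = 69.44 mm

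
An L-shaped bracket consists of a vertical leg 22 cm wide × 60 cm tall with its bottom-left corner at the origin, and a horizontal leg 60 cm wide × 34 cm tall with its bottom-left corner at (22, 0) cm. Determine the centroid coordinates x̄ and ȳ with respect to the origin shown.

vertical leg: A = 22 × 60 = 1320.00, centroid at (11.00, 30.00).
horizontal leg: A = 60 × 34 = 2040.00, centroid at (52.00, 17.00).
ΣA = 3360.00 cm², ΣAx̄ = 120600.00 cm³, ΣAȳ = 74280.00 cm³.
x̄ = 120600.00/3360.00 = 35.89 cm; ȳ = 74280.00/3360.00 = 22.11 cm.

x̄ = 35.89 cm, ȳ = 22.11 cm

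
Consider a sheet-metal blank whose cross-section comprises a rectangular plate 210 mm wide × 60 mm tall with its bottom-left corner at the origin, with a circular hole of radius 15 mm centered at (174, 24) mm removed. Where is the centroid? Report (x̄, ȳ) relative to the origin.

x̄ = 100.90 mm, ȳ = 30.36 mm

plate: A = 210 × 60 = 12600.00, centroid at (105.00, 30.00).
hole: A = −π·15² = -706.86, centroid at (174.00, 24.00).
ΣA = 11893.14 mm², ΣAx̄ = 1200006.65 mm³, ΣAȳ = 361035.40 mm³.
x̄ = 1200006.65/11893.14 = 100.90 mm; ȳ = 361035.40/11893.14 = 30.36 mm.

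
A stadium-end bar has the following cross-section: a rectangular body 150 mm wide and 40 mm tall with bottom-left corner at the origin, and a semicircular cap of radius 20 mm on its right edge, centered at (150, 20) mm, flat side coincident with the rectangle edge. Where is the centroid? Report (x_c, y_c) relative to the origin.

rectangular body: A = 150 × 40 = 6000.00, centroid at (75.00, 20.00).
semicircular end: A = ½π·20² = 628.32, centroid at (158.49, 20.00).
ΣA = 6628.32 mm²
ΣAx_c = (6000.00)(75.00) + (628.32)(158.49) = 549581.11 mm³
ΣAy_c = (6000.00)(20.00) + (628.32)(20.00) = 132566.37 mm³
x_c = 549581.11 / 6628.32 = 82.91 mm
y_c = 132566.37 / 6628.32 = 20.00 mm

x_c = 82.91 mm, y_c = 20.00 mm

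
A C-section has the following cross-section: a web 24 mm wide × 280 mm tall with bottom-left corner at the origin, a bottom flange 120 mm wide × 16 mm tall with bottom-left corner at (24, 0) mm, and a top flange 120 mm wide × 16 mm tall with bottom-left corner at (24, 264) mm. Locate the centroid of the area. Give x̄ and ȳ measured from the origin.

x̄ = 38.18 mm, ȳ = 140.00 mm

web: A = 24 × 280 = 6720.00, centroid at (12.00, 140.00).
bottom flange: A = 120 × 16 = 1920.00, centroid at (84.00, 8.00).
top flange: A = 120 × 16 = 1920.00, centroid at (84.00, 272.00).
ΣA = 10560.00 mm²
ΣAx̄ = (6720.00)(12.00) + (1920.00)(84.00) + (1920.00)(84.00) = 403200.00 mm³
ΣAȳ = (6720.00)(140.00) + (1920.00)(8.00) + (1920.00)(272.00) = 1478400.00 mm³
x̄ = 403200.00 / 10560.00 = 38.18 mm
ȳ = 1478400.00 / 10560.00 = 140.00 mm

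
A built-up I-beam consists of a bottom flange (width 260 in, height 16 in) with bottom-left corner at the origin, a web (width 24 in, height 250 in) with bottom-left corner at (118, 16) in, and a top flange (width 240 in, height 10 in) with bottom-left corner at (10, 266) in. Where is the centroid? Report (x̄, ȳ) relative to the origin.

bottom flange: A = 260 × 16 = 4160.00, centroid at (130.00, 8.00).
web: A = 24 × 250 = 6000.00, centroid at (130.00, 141.00).
top flange: A = 240 × 10 = 2400.00, centroid at (130.00, 271.00).
ΣA = 12560.00 in², ΣAx̄ = 1632800.00 in³, ΣAȳ = 1529680.00 in³.
x̄ = 1632800.00/12560.00 = 130.00 in; ȳ = 1529680.00/12560.00 = 121.79 in.

x̄ = 130.00 in, ȳ = 121.79 in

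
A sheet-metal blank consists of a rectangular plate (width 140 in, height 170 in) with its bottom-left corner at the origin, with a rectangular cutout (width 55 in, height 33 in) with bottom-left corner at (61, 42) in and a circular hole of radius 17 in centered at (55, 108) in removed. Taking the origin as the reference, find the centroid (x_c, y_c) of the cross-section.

x_c = 69.05 in, y_c = 86.29 in

plate: A = 140 × 170 = 23800.00, centroid at (70.00, 85.00).
hole 1: A = −(55 × 33) = -1815.00, centroid at (88.50, 58.50).
hole 2: A = −π·17² = -907.92, centroid at (55.00, 108.00).
ΣA = 21077.08 in², ΣAx_c = 1455436.88 in³, ΣAy_c = 1818767.11 in³.
x_c = 1455436.88/21077.08 = 69.05 in; y_c = 1818767.11/21077.08 = 86.29 in.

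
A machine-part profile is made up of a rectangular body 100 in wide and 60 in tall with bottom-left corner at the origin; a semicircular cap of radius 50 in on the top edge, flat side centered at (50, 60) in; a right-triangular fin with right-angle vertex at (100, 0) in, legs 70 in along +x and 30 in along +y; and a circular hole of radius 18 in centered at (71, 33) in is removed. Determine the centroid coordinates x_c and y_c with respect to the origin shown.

x_c = 55.59 in, y_c = 47.78 in

rectangular body: A = 100 × 60 = 6000.00, centroid at (50.00, 30.00).
semicircular top: A = ½π·50² = 3926.99, centroid at (50.00, 81.22).
triangular fin: A = ½·70·30 = 1050.00, centroid at (123.33, 10.00).
hole: A = −π·18² = -1017.88, centroid at (71.00, 33.00).
ΣA = 9959.11 in²
ΣAx_c = (6000.00)(50.00) + (3926.99)(50.00) + (1050.00)(123.33) + (-1017.88)(71.00) = 553580.34 in³
ΣAy_c = (6000.00)(30.00) + (3926.99)(81.22) + (1050.00)(10.00) + (-1017.88)(33.00) = 475862.87 in³
x_c = 553580.34 / 9959.11 = 55.59 in
y_c = 475862.87 / 9959.11 = 47.78 in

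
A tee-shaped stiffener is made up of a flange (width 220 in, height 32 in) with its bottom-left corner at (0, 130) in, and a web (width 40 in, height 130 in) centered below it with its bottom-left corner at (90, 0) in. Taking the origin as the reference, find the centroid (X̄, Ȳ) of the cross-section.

X̄ = 110.00 in, Ȳ = 111.59 in

web: A = 40 × 130 = 5200.00, centroid at (110.00, 65.00).
flange: A = 220 × 32 = 7040.00, centroid at (110.00, 146.00).
ΣA = 12240.00 in²
ΣAX̄ = (5200.00)(110.00) + (7040.00)(110.00) = 1346400.00 in³
ΣAȲ = (5200.00)(65.00) + (7040.00)(146.00) = 1365840.00 in³
X̄ = 1346400.00 / 12240.00 = 110.00 in
Ȳ = 1365840.00 / 12240.00 = 111.59 in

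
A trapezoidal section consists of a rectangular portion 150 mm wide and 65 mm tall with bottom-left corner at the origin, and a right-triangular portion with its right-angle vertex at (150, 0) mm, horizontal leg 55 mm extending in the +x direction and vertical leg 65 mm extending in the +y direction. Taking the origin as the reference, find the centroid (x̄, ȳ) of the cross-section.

Part | A | x̄ᵢ | ȳᵢ | A·x̄ᵢ | A·ȳᵢ
rectangular portion | 9750.00 | 75.00 | 32.50 | 731250.00 | 316875.00
triangular portion | 1787.50 | 168.33 | 21.67 | 300895.83 | 38729.17
Σ | 11537.50 |  |  | 1032145.83 | 355604.17
x̄ = 1032145.83 / 11537.50 = 89.46 mm
ȳ = 355604.17 / 11537.50 = 30.82 mm

x̄ = 89.46 mm, ȳ = 30.82 mm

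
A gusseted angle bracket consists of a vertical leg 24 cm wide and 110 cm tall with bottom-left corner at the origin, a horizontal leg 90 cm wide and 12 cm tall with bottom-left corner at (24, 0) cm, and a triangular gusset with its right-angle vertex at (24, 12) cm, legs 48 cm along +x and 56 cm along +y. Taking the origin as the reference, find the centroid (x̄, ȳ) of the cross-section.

vertical leg: A = 24 × 110 = 2640.00, centroid at (12.00, 55.00).
horizontal leg: A = 90 × 12 = 1080.00, centroid at (69.00, 6.00).
gusset: A = ½·48·56 = 1344.00, centroid at (40.00, 30.67).
ΣA = 5064.00 cm², ΣAx̄ = 159960.00 cm³, ΣAȳ = 192896.00 cm³.
x̄ = 159960.00/5064.00 = 31.59 cm; ȳ = 192896.00/5064.00 = 38.09 cm.

x̄ = 31.59 cm, ȳ = 38.09 cm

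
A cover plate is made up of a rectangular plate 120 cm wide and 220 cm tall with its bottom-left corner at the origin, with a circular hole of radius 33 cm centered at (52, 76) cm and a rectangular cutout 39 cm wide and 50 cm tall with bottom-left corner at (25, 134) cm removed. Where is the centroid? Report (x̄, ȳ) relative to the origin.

plate: A = 120 × 220 = 26400.00, centroid at (60.00, 110.00).
hole 1: A = −π·33² = -3421.19, centroid at (52.00, 76.00).
hole 2: A = −(39 × 50) = -1950.00, centroid at (44.50, 159.00).
ΣA = 21028.81 cm², ΣAx̄ = 1319322.89 cm³, ΣAȳ = 2333939.23 cm³.
x̄ = 1319322.89/21028.81 = 62.74 cm; ȳ = 2333939.23/21028.81 = 110.99 cm.

x̄ = 62.74 cm, ȳ = 110.99 cm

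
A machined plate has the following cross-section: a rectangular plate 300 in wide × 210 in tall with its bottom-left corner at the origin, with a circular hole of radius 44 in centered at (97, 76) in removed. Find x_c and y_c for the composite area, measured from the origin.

x_c = 155.66 in, y_c = 108.10 in

plate: A = 300 × 210 = 63000.00, centroid at (150.00, 105.00).
hole: A = −π·44² = -6082.12, centroid at (97.00, 76.00).
ΣA = 56917.88 in²
ΣAx_c = (63000.00)(150.00) + (-6082.12)(97.00) = 8860034.03 in³
ΣAy_c = (63000.00)(105.00) + (-6082.12)(76.00) = 6152758.62 in³
x_c = 8860034.03 / 56917.88 = 155.66 in
y_c = 6152758.62 / 56917.88 = 108.10 in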